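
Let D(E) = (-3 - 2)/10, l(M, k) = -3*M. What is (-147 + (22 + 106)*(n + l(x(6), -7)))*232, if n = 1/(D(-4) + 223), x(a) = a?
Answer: -252981848/445 ≈ -5.6850e+5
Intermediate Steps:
D(E) = -½ (D(E) = -5*⅒ = -½)
n = 2/445 (n = 1/(-½ + 223) = 1/(445/2) = 2/445 ≈ 0.0044944)
(-147 + (22 + 106)*(n + l(x(6), -7)))*232 = (-147 + (22 + 106)*(2/445 - 3*6))*232 = (-147 + 128*(2/445 - 18))*232 = (-147 + 128*(-8008/445))*232 = (-147 - 1025024/445)*232 = -1090439/445*232 = -252981848/445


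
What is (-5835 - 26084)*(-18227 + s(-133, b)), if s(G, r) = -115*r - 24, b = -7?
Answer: 556858874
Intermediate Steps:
s(G, r) = -24 - 115*r
(-5835 - 26084)*(-18227 + s(-133, b)) = (-5835 - 26084)*(-18227 + (-24 - 115*(-7))) = -31919*(-18227 + (-24 + 805)) = -31919*(-18227 + 781) = -31919*(-17446) = 556858874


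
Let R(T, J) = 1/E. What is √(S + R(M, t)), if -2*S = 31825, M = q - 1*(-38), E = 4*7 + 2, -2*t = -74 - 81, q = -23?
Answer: I*√3580305/15 ≈ 126.14*I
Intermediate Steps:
t = 155/2 (t = -(-74 - 81)/2 = -½*(-155) = 155/2 ≈ 77.500)
E = 30 (E = 28 + 2 = 30)
M = 15 (M = -23 - 1*(-38) = -23 + 38 = 15)
R(T, J) = 1/30
S = -31825/2 (S = -½*31825 = -31825/2 ≈ -15913.)
√(S + R(M, t)) = √(-31825/2 + 1/30) = √(-238687/15) = I*√3580305/15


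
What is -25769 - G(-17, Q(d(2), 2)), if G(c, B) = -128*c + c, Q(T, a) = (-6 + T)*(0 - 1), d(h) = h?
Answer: -27928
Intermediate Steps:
Q(T, a) = 6 - T (Q(T, a) = (-6 + T)*(-1) = 6 - T)
G(c, B) = -127*c
-25769 - G(-17, Q(d(2), 2)) = -25769 - (-127)*(-17) = -25769 - 1*2159 = -25769 - 2159 = -27928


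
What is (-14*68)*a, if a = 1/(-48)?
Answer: 119/6 ≈ 19.833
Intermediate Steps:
a = -1/48 ≈ -0.020833
(-14*68)*a = -14*68*(-1/48) = -952*(-1/48) = 119/6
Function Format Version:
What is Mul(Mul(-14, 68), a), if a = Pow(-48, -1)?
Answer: Rational(119, 6) ≈ 19.833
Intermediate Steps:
a = Rational(-1, 48) ≈ -0.020833
Mul(Mul(-14, 68), a) = Mul(Mul(-14, 68), Rational(-1, 48)) = Mul(-952, Rational(-1, 48)) = Rational(119, 6)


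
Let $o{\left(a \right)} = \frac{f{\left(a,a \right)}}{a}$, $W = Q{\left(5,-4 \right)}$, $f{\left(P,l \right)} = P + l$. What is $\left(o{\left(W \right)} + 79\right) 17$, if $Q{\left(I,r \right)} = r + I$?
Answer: $1377$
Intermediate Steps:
$Q{\left(I,r \right)} = I + r$
$W = 1$ ($W = 5 - 4 = 1$)
$o{\left(a \right)} = 2$ ($o{\left(a \right)} = \frac{a + a}{a} = \frac{2 a}{a} = 2$)
$\left(o{\left(W \right)} + 79\right) 17 = \left(2 + 79\right) 17 = 81 \cdot 17 = 1377$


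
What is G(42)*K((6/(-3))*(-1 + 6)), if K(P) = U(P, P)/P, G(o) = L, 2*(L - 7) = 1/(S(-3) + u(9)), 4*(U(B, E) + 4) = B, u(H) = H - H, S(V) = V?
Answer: 533/120 ≈ 4.4417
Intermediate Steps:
u(H) = 0
U(B, E) = -4 + B/4
L = 41/6 (L = 7 + 1/(2*(-3 + 0)) = 7 + (½)/(-3) = 7 + (½)*(-⅓) = 7 - ⅙ = 41/6 ≈ 6.8333)
G(o) = 41/6
K(P) = (-4 + P/4)/P
G(42)*K((6/(-3))*(-1 + 6)) = 41*((-16 + (6/(-3))*(-1 + 6))/(4*(((6/(-3))*(-1 + 6)))))/6 = 41*((-16 + (6*(-⅓))*5)/(4*(((6*(-⅓))*5))))/6 = 41*((-16 - 2*5)/(4*((-2*5))))/6 = 41*((¼)*(-16 - 10)/(-10))/6 = 41*((¼)*(-⅒)*(-26))/6 = (41/6)*(13/20) = 533/120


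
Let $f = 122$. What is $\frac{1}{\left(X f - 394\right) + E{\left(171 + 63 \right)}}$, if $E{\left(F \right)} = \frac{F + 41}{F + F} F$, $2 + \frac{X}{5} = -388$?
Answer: $- \frac{2}{476313} \approx -4.1989 \cdot 10^{-6}$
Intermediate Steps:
$X = -1950$ ($X = -10 + 5 \left(-388\right) = -10 - 1940 = -1950$)
$E{\left(F \right)} = \frac{41}{2} + \frac{F}{2}$ ($E{\left(F \right)} = \frac{41 + F}{2 F} F = \frac{41}{2} + \frac{F}{2}$)
$\frac{1}{\left(X f - 394\right) + E{\left(171 + 63 \right)}} = \frac{1}{\left(\left(-1950\right) 122 - 394\right) + \left(\frac{41}{2} + \frac{171 + 63}{2}\right)} = \frac{1}{\left(-237900 - 394\right) + \left(\frac{41}{2} + \frac{1}{2} \cdot 234\right)} = \frac{1}{-238294 + \left(\frac{41}{2} + 117\right)} = \frac{1}{-238294 + \frac{275}{2}} = \frac{1}{- \frac{476313}{2}} = - \frac{2}{476313}$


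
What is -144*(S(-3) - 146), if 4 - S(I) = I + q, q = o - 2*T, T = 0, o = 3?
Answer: 20448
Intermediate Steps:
q = 3 (q = 3 - 2*0 = 3 + 0 = 3)
S(I) = 1 - I (S(I) = 4 - (I + 3) = 4 - (3 + I) = 4 + (-3 - I) = 1 - I)
-144*(S(-3) - 146) = -144*((1 - 1*(-3)) - 146) = -144*((1 + 3) - 146) = -144*(4 - 146) = -144*(-142) = 20448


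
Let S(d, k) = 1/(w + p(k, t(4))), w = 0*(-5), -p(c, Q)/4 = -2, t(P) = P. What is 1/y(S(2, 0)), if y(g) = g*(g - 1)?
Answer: -64/7 ≈ -9.1429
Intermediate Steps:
p(c, Q) = 8 (p(c, Q) = -4*(-2) = 8)
w = 0
S(d, k) = 1/8 (S(d, k) = 1/(0 + 8) = 1/8)
y(g) = g*(-1 + g)
1/y(S(2, 0)) = 1/((-1 + 1/8)/8) = 1/((1/8)*(-7/8)) = 1/(-7/64) = -64/7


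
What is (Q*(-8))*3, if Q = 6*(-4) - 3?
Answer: 648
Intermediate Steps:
Q = -27 (Q = -24 - 3 = -27)
(Q*(-8))*3 = -27*(-8)*3 = 216*3 = 648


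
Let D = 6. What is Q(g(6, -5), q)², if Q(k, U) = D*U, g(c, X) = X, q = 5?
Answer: 900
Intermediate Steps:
Q(k, U) = 6*U
Q(g(6, -5), q)² = (6*5)² = 30² = 900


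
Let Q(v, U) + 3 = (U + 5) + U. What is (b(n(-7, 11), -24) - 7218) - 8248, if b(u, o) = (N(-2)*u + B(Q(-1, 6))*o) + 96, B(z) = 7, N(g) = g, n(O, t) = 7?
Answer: -15552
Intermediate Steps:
Q(v, U) = 2 + 2*U (Q(v, U) = -3 + ((U + 5) + U) = -3 + ((5 + U) + U) = -3 + (5 + 2*U) = 2 + 2*U)
b(u, o) = 96 - 2*u + 7*o (b(u, o) = (-2*u + 7*o) + 96 = 96 - 2*u + 7*o)
(b(n(-7, 11), -24) - 7218) - 8248 = ((96 - 2*7 + 7*(-24)) - 7218) - 8248 = ((96 - 14 - 168) - 7218) - 8248 = (-86 - 7218) - 8248 = -7304 - 8248 = -15552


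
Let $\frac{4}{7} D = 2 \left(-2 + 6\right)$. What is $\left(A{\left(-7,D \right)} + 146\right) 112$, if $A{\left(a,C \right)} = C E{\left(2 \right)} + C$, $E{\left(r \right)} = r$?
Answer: $21056$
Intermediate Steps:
$D = 14$ ($D = \frac{7 \cdot 2 \left(-2 + 6\right)}{4} = \frac{7 \cdot 2 \cdot 4}{4} = \frac{7}{4} \cdot 8 = 14$)
$A{\left(a,C \right)} = 3 C$ ($A{\left(a,C \right)} = C 2 + C = 2 C + C = 3 C$)
$\left(A{\left(-7,D \right)} + 146\right) 112 = \left(3 \cdot 14 + 146\right) 112 = \left(42 + 146\right) 112 = 188 \cdot 112 = 21056$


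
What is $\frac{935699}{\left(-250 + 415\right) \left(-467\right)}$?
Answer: $- \frac{935699}{77055} \approx -12.143$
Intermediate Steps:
$\frac{935699}{\left(-250 + 415\right) \left(-467\right)} = \frac{935699}{165 \left(-467\right)} = \frac{935699}{-77055} = 935699 \left(- \frac{1}{77055}\right) = - \frac{935699}{77055}$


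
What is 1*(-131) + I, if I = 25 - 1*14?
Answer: -120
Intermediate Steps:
I = 11 (I = 25 - 14 = 11)
1*(-131) + I = 1*(-131) + 11 = -131 + 11 = -120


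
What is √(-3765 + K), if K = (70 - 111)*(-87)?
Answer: 3*I*√22 ≈ 14.071*I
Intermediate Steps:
K = 3567 (K = -41*(-87) = 3567)
√(-3765 + K) = √(-3765 + 3567) = √(-198) = 3*I*√22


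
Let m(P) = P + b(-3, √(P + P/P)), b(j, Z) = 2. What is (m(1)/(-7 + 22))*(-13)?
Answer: -13/5 ≈ -2.6000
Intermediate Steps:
m(P) = 2 + P (m(P) = P + 2 = 2 + P)
(m(1)/(-7 + 22))*(-13) = ((2 + 1)/(-7 + 22))*(-13) = (3/15)*(-13) = (3*(1/15))*(-13) = (⅕)*(-13) = -13/5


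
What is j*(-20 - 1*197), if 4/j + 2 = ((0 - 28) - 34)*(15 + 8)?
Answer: 31/51 ≈ 0.60784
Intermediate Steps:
j = -1/357 (j = 4/(-2 + ((0 - 28) - 34)*(15 + 8)) = 4/(-2 + (-28 - 34)*23) = 4/(-2 - 62*23) = 4/(-2 - 1426) = 4/(-1428) = 4*(-1/1428) = -1/357 ≈ -0.0028011)
j*(-20 - 1*197) = -(-20 - 1*197)/357 = -(-20 - 197)/357 = -1/357*(-217) = 31/51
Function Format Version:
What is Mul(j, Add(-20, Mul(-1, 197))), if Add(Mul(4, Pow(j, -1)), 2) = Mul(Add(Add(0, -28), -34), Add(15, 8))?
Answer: Rational(31, 51) ≈ 0.60784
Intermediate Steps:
j = Rational(-1, 357) (j = Mul(4, Pow(Add(-2, Mul(Add(Add(0, -28), -34), Add(15, 8))), -1)) = Mul(4, Pow(Add(-2, Mul(Add(-28, -34), 23)), -1)) = Mul(4, Pow(Add(-2, Mul(-62, 23)), -1)) = Mul(4, Pow(Add(-2, -1426), -1)) = Mul(4, Pow(-1428, -1)) = Mul(4, Rational(-1, 1428)) = Rational(-1, 357) ≈ -0.0028011)
Mul(j, Add(-20, Mul(-1, 197))) = Mul(Rational(-1, 357), Add(-20, Mul(-1, 197))) = Mul(Rational(-1, 357), Add(-20, -197)) = Mul(Rational(-1, 357), -217) = Rational(31, 51)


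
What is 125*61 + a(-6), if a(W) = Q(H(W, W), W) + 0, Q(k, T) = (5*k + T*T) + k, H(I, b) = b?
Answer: 7625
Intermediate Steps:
Q(k, T) = T² + 6*k (Q(k, T) = (5*k + T²) + k = (T² + 5*k) + k = T² + 6*k)
a(W) = W² + 6*W (a(W) = (W² + 6*W) + 0 = W² + 6*W)
125*61 + a(-6) = 125*61 - 6*(6 - 6) = 7625 - 6*0 = 7625 + 0 = 7625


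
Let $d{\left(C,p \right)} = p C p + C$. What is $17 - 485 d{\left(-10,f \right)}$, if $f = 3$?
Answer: $48517$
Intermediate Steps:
$d{\left(C,p \right)} = C + C p^{2}$ ($d{\left(C,p \right)} = C p p + C = C p^{2} + C = C + C p^{2}$)
$17 - 485 d{\left(-10,f \right)} = 17 - 485 \left(- 10 \left(1 + 3^{2}\right)\right) = 17 - 485 \left(- 10 \left(1 + 9\right)\right) = 17 - 485 \left(\left(-10\right) 10\right) = 17 - -48500 = 17 + 48500 = 48517$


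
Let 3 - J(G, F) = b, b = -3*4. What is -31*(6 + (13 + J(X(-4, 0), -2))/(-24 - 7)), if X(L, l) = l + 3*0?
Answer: -158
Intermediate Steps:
b = -12
X(L, l) = l (X(L, l) = l + 0 = l)
J(G, F) = 15 (J(G, F) = 3 - 1*(-12) = 3 + 12 = 15)
-31*(6 + (13 + J(X(-4, 0), -2))/(-24 - 7)) = -31*(6 + (13 + 15)/(-24 - 7)) = -31*(6 + 28/(-31)) = -31*(6 + 28*(-1/31)) = -31*(6 - 28/31) = -31*158/31 = -158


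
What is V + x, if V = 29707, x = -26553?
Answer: 3154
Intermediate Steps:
V + x = 29707 - 26553 = 3154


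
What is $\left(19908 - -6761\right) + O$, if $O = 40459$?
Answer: $67128$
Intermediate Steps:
$\left(19908 - -6761\right) + O = \left(19908 - -6761\right) + 40459 = \left(19908 + 6761\right) + 40459 = 26669 + 40459 = 67128$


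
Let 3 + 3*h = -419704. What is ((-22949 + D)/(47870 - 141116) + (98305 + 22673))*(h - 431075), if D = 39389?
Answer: -3220511473341656/46623 ≈ -6.9076e+10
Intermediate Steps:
h = -419707/3 (h = -1 + (1/3)*(-419704) = -1 - 419704/3 = -419707/3 ≈ -1.3990e+5)
((-22949 + D)/(47870 - 141116) + (98305 + 22673))*(h - 431075) = ((-22949 + 39389)/(47870 - 141116) + (98305 + 22673))*(-419707/3 - 431075) = (16440/(-93246) + 120978)*(-1712932/3) = (16440*(-1/93246) + 120978)*(-1712932/3) = (-2740/15541 + 120978)*(-1712932/3) = (1880116358/15541)*(-1712932/3) = -3220511473341656/46623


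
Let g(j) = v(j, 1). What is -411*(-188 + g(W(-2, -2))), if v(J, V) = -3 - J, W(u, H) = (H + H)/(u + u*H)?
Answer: 77679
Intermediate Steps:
W(u, H) = 2*H/(u + H*u) (W(u, H) = (2*H)/(u + H*u) = 2*H/(u + H*u))
g(j) = -3 - j
-411*(-188 + g(W(-2, -2))) = -411*(-188 + (-3 - 2*(-2)/((-2)*(1 - 2)))) = -411*(-188 + (-3 - 2*(-2)*(-1)/(2*(-1)))) = -411*(-188 + (-3 - 2*(-2)*(-1)*(-1)/2)) = -411*(-188 + (-3 - 1*(-2))) = -411*(-188 + (-3 + 2)) = -411*(-188 - 1) = -411*(-189) = 77679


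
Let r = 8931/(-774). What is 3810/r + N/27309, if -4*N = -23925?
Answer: -35768526185/108398524 ≈ -329.97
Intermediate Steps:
N = 23925/4 (N = -1/4*(-23925) = 23925/4 ≈ 5981.3)
r = -2977/258 (r = 8931*(-1/774) = -2977/258 ≈ -11.539)
3810/r + N/27309 = 3810/(-2977/258) + (23925/4)/27309 = 3810*(-258/2977) + (23925/4)*(1/27309) = -982980/2977 + 7975/36412 = -35768526185/108398524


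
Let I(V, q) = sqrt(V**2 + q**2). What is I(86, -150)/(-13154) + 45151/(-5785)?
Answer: -45151/5785 - sqrt(7474)/6577 ≈ -7.8180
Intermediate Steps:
I(86, -150)/(-13154) + 45151/(-5785) = sqrt(86**2 + (-150)**2)/(-13154) + 45151/(-5785) = sqrt(7396 + 22500)*(-1/13154) + 45151*(-1/5785) = sqrt(29896)*(-1/13154) - 45151/5785 = (2*sqrt(7474))*(-1/13154) - 45151/5785 = -sqrt(7474)/6577 - 45151/5785 = -45151/5785 - sqrt(7474)/6577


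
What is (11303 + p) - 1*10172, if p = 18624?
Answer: 19755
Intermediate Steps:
(11303 + p) - 1*10172 = (11303 + 18624) - 1*10172 = 29927 - 10172 = 19755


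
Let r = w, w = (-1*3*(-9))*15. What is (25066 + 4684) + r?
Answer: 30155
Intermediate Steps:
w = 405 (w = -3*(-9)*15 = 27*15 = 405)
r = 405
(25066 + 4684) + r = (25066 + 4684) + 405 = 29750 + 405 = 30155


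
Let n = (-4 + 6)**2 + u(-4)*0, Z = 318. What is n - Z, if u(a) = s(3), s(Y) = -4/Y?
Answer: -314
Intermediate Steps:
u(a) = -4/3
n = 4 (n = (-4 + 6)**2 - 4/3*0 = 2**2 + 0 = 4 + 0 = 4)
n - Z = 4 - 1*318 = 4 - 318 = -314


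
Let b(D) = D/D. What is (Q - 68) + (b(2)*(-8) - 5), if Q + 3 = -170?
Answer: -254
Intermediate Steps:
Q = -173 (Q = -3 - 170 = -173)
b(D) = 1
(Q - 68) + (b(2)*(-8) - 5) = (-173 - 68) + (1*(-8) - 5) = -241 + (-8 - 5) = -241 - 13 = -254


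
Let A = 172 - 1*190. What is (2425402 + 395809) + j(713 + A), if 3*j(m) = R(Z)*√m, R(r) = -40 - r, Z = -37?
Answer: 2821211 - √695 ≈ 2.8212e+6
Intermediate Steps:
A = -18 (A = 172 - 190 = -18)
j(m) = -√m (j(m) = ((-40 - 1*(-37))*√m)/3 = ((-40 + 37)*√m)/3 = (-3*√m)/3 = -√m)
(2425402 + 395809) + j(713 + A) = (2425402 + 395809) - √(713 - 18) = 2821211 - √695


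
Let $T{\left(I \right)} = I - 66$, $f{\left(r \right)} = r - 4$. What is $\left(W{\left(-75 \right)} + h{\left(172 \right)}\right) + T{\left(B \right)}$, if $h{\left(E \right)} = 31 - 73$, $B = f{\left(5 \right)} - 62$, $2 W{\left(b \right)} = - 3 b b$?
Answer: $- \frac{17213}{2} \approx -8606.5$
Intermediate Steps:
$f{\left(r \right)} = -4 + r$ ($f{\left(r \right)} = r - 4 = -4 + r$)
$W{\left(b \right)} = - \frac{3 b^{2}}{2}$ ($W{\left(b \right)} = \frac{- 3 b b}{2} = \frac{\left(-3\right) b^{2}}{2} = - \frac{3 b^{2}}{2}$)
$B = -61$ ($B = \left(-4 + 5\right) - 62 = 1 - 62 = -61$)
$h{\left(E \right)} = -42$
$T{\left(I \right)} = -66 + I$
$\left(W{\left(-75 \right)} + h{\left(172 \right)}\right) + T{\left(B \right)} = \left(- \frac{3 \left(-75\right)^{2}}{2} - 42\right) - 127 = \left(\left(- \frac{3}{2}\right) 5625 - 42\right) - 127 = \left(- \frac{16875}{2} - 42\right) - 127 = - \frac{16959}{2} - 127 = - \frac{17213}{2}$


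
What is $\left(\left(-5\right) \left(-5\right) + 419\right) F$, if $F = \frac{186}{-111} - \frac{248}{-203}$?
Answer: $- \frac{40920}{203} \approx -201.58$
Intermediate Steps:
$F = - \frac{3410}{7511}$ ($F = 186 \left(- \frac{1}{111}\right) - - \frac{248}{203} = - \frac{62}{37} + \frac{248}{203} = - \frac{3410}{7511} \approx -0.454$)
$\left(\left(-5\right) \left(-5\right) + 419\right) F = \left(\left(-5\right) \left(-5\right) + 419\right) \left(- \frac{3410}{7511}\right) = \left(25 + 419\right) \left(- \frac{3410}{7511}\right) = 444 \left(- \frac{3410}{7511}\right) = - \frac{40920}{203}$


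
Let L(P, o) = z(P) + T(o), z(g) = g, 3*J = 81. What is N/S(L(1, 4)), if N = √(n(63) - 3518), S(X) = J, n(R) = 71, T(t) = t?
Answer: I*√383/9 ≈ 2.1745*I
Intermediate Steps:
J = 27 (J = (⅓)*81 = 27)
L(P, o) = P + o
S(X) = 27
N = 3*I*√383 (N = √(71 - 3518) = √(-3447) = 3*I*√383 ≈ 58.711*I)
N/S(L(1, 4)) = (3*I*√383)/27 = (3*I*√383)*(1/27) = I*√383/9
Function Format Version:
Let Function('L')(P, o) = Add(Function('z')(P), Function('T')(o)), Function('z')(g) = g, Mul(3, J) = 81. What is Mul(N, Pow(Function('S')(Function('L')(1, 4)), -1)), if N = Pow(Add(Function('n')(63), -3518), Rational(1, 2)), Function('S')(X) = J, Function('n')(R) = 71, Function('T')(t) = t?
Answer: Mul(Rational(1, 9), I, Pow(383, Rational(1, 2))) ≈ Mul(2.1745, I)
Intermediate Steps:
J = 27 (J = Mul(Rational(1, 3), 81) = 27)
Function('L')(P, o) = Add(P, o)
Function('S')(X) = 27
N = Mul(3, I, Pow(383, Rational(1, 2))) (N = Pow(Add(71, -3518), Rational(1, 2)) = Pow(-3447, Rational(1, 2)) = Mul(3, I, Pow(383, Rational(1, 2))) ≈ Mul(58.711, I))
Mul(N, Pow(Function('S')(Function('L')(1, 4)), -1)) = Mul(Mul(3, I, Pow(383, Rational(1, 2))), Pow(27, -1)) = Mul(Mul(3, I, Pow(383, Rational(1, 2))), Rational(1, 27)) = Mul(Rational(1, 9), I, Pow(383, Rational(1, 2)))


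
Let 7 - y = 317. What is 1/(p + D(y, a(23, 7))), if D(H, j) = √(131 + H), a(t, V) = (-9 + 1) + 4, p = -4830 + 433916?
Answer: 429086/184114795575 - I*√179/184114795575 ≈ 2.3305e-6 - 7.2667e-11*I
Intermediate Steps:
y = -310 (y = 7 - 1*317 = 7 - 317 = -310)
p = 429086
a(t, V) = -4 (a(t, V) = -8 + 4 = -4)
1/(p + D(y, a(23, 7))) = 1/(429086 + √(131 - 310)) = 1/(429086 + √(-179)) = 1/(429086 + I*√179)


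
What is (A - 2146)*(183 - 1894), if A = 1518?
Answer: 1074508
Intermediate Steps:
(A - 2146)*(183 - 1894) = (1518 - 2146)*(183 - 1894) = -628*(-1711) = 1074508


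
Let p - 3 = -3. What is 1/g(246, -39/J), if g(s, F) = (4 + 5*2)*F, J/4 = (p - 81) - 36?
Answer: 6/7 ≈ 0.85714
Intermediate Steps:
p = 0 (p = 3 - 3 = 0)
J = -468 (J = 4*((0 - 81) - 36) = 4*(-81 - 36) = 4*(-117) = -468)
g(s, F) = 14*F (g(s, F) = (4 + 10)*F = 14*F)
1/g(246, -39/J) = 1/(14*(-39/(-468))) = 1/(14*(-39*(-1/468))) = 1/(14*(1/12)) = 1/(7/6) = 6/7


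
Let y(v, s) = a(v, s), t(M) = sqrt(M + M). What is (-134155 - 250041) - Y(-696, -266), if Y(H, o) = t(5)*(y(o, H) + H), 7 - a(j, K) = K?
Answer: -384196 - 7*sqrt(10) ≈ -3.8422e+5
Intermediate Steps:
t(M) = sqrt(2)*sqrt(M) (t(M) = sqrt(2*M) = sqrt(2)*sqrt(M))
a(j, K) = 7 - K
y(v, s) = 7 - s
Y(H, o) = 7*sqrt(10) (Y(H, o) = (sqrt(2)*sqrt(5))*((7 - H) + H) = sqrt(10)*7 = 7*sqrt(10))
(-134155 - 250041) - Y(-696, -266) = (-134155 - 250041) - 7*sqrt(10) = -384196 - 7*sqrt(10)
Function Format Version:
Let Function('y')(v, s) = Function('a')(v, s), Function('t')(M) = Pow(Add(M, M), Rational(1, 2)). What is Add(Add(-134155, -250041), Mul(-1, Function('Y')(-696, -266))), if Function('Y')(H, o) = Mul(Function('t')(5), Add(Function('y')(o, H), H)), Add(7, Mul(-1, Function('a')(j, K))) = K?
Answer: Add(-384196, Mul(-7, Pow(10, Rational(1, 2)))) ≈ -3.8422e+5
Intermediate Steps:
Function('t')(M) = Mul(Pow(2, Rational(1, 2)), Pow(M, Rational(1, 2))) (Function('t')(M) = Pow(Mul(2, M), Rational(1, 2)) = Mul(Pow(2, Rational(1, 2)), Pow(M, Rational(1, 2))))
Function('a')(j, K) = Add(7, Mul(-1, K))
Function('y')(v, s) = Add(7, Mul(-1, s))
Function('Y')(H, o) = Mul(7, Pow(10, Rational(1, 2))) (Function('Y')(H, o) = Mul(Mul(Pow(2, Rational(1, 2)), Pow(5, Rational(1, 2))), Add(Add(7, Mul(-1, H)), H)) = Mul(Pow(10, Rational(1, 2)), 7) = Mul(7, Pow(10, Rational(1, 2))))
Add(Add(-134155, -250041), Mul(-1, Function('Y')(-696, -266))) = Add(Add(-134155, -250041), Mul(-1, Mul(7, Pow(10, Rational(1, 2))))) = Add(-384196, Mul(-7, Pow(10, Rational(1, 2))))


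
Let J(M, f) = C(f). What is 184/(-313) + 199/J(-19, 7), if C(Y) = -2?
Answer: -62655/626 ≈ -100.09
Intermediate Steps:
J(M, f) = -2
184/(-313) + 199/J(-19, 7) = 184/(-313) + 199/(-2) = 184*(-1/313) + 199*(-1/2) = -184/313 - 199/2 = -62655/626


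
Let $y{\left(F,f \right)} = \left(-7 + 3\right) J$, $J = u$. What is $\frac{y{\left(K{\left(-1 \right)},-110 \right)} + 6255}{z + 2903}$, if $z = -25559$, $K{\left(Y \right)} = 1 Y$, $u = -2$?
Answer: $- \frac{6263}{22656} \approx -0.27644$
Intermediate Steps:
$J = -2$
$K{\left(Y \right)} = Y$
$y{\left(F,f \right)} = 8$ ($y{\left(F,f \right)} = \left(-7 + 3\right) \left(-2\right) = \left(-4\right) \left(-2\right) = 8$)
$\frac{y{\left(K{\left(-1 \right)},-110 \right)} + 6255}{z + 2903} = \frac{8 + 6255}{-25559 + 2903} = \frac{6263}{-22656} = 6263 \left(- \frac{1}{22656}\right) = - \frac{6263}{22656}$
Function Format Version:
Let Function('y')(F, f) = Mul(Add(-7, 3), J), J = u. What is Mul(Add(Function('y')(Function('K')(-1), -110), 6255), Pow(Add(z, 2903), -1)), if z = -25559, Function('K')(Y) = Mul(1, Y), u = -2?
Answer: Rational(-6263, 22656) ≈ -0.27644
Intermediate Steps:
J = -2
Function('K')(Y) = Y
Function('y')(F, f) = 8 (Function('y')(F, f) = Mul(Add(-7, 3), -2) = Mul(-4, -2) = 8)
Mul(Add(Function('y')(Function('K')(-1), -110), 6255), Pow(Add(z, 2903), -1)) = Mul(Add(8, 6255), Pow(Add(-25559, 2903), -1)) = Mul(6263, Pow(-22656, -1)) = Mul(6263, Rational(-1, 22656)) = Rational(-6263, 22656)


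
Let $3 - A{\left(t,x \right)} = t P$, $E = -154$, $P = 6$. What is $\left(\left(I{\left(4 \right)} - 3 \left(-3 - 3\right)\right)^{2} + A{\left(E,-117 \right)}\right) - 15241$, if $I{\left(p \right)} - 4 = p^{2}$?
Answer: $-12870$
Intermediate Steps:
$I{\left(p \right)} = 4 + p^{2}$
$A{\left(t,x \right)} = 3 - 6 t$ ($A{\left(t,x \right)} = 3 - t 6 = 3 - 6 t$)
$\left(\left(I{\left(4 \right)} - 3 \left(-3 - 3\right)\right)^{2} + A{\left(E,-117 \right)}\right) - 15241 = \left(\left(\left(4 + 4^{2}\right) - 3 \left(-3 - 3\right)\right)^{2} + \left(3 - -924\right)\right) - 15241 = \left(\left(\left(4 + 16\right) - -18\right)^{2} + \left(3 + 924\right)\right) - 15241 = \left(\left(20 + 18\right)^{2} + 927\right) - 15241 = \left(38^{2} + 927\right) - 15241 = \left(1444 + 927\right) - 15241 = 2371 - 15241 = -12870$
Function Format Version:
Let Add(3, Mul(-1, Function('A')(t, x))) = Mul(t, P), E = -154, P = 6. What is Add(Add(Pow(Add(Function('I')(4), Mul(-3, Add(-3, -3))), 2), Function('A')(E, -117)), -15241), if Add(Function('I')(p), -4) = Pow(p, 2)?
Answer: -12870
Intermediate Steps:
Function('I')(p) = Add(4, Pow(p, 2))
Function('A')(t, x) = Add(3, Mul(-6, t)) (Function('A')(t, x) = Add(3, Mul(-1, Mul(t, 6))) = Add(3, Mul(-1, Mul(6, t))) = Add(3, Mul(-6, t)))
Add(Add(Pow(Add(Function('I')(4), Mul(-3, Add(-3, -3))), 2), Function('A')(E, -117)), -15241) = Add(Add(Pow(Add(Add(4, Pow(4, 2)), Mul(-3, Add(-3, -3))), 2), Add(3, Mul(-6, -154))), -15241) = Add(Add(Pow(Add(Add(4, 16), Mul(-3, -6)), 2), Add(3, 924)), -15241) = Add(Add(Pow(Add(20, 18), 2), 927), -15241) = Add(Add(Pow(38, 2), 927), -15241) = Add(Add(1444, 927), -15241) = Add(2371, -15241) = -12870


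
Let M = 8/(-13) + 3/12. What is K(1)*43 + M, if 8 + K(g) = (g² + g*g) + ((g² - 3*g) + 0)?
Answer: -17907/52 ≈ -344.37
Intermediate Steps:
M = -19/52 (M = 8*(-1/13) + 3*(1/12) = -8/13 + ¼ = -19/52 ≈ -0.36538)
K(g) = -8 - 3*g + 3*g² (K(g) = -8 + ((g² + g*g) + ((g² - 3*g) + 0)) = -8 + ((g² + g²) + (g² - 3*g)) = -8 + (2*g² + (g² - 3*g)) = -8 + (-3*g + 3*g²) = -8 - 3*g + 3*g²)
K(1)*43 + M = (-8 - 3*1 + 3*1²)*43 - 19/52 = (-8 - 3 + 3*1)*43 - 19/52 = (-8 - 3 + 3)*43 - 19/52 = -8*43 - 19/52 = -344 - 19/52 = -17907/52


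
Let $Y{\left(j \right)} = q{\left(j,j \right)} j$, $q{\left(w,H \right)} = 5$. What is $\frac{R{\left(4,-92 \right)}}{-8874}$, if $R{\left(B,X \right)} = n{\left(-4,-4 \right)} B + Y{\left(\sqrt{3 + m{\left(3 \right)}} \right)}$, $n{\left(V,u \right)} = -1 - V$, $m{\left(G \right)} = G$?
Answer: $- \frac{2}{1479} - \frac{5 \sqrt{6}}{8874} \approx -0.0027324$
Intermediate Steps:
$Y{\left(j \right)} = 5 j$
$R{\left(B,X \right)} = 3 B + 5 \sqrt{6}$ ($R{\left(B,X \right)} = \left(-1 - -4\right) B + 5 \sqrt{3 + 3} = \left(-1 + 4\right) B + 5 \sqrt{6} = 3 B + 5 \sqrt{6}$)
$\frac{R{\left(4,-92 \right)}}{-8874} = \frac{3 \cdot 4 + 5 \sqrt{6}}{-8874} = \left(12 + 5 \sqrt{6}\right) \left(- \frac{1}{8874}\right) = - \frac{2}{1479} - \frac{5 \sqrt{6}}{8874}$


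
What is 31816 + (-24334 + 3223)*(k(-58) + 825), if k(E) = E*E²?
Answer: 4101624673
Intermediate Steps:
k(E) = E³
31816 + (-24334 + 3223)*(k(-58) + 825) = 31816 + (-24334 + 3223)*((-58)³ + 825) = 31816 - 21111*(-195112 + 825) = 31816 - 21111*(-194287) = 31816 + 4101592857 = 4101624673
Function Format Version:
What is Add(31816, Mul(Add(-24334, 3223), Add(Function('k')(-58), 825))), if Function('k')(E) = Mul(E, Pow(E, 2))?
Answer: 4101624673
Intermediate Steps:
Function('k')(E) = Pow(E, 3)
Add(31816, Mul(Add(-24334, 3223), Add(Function('k')(-58), 825))) = Add(31816, Mul(Add(-24334, 3223), Add(Pow(-58, 3), 825))) = Add(31816, Mul(-21111, Add(-195112, 825))) = Add(31816, Mul(-21111, -194287)) = Add(31816, 4101592857) = 4101624673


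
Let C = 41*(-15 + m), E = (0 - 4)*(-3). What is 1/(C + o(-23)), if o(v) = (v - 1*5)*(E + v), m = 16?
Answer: 1/349 ≈ 0.0028653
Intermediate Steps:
E = 12 (E = -4*(-3) = 12)
o(v) = (-5 + v)*(12 + v) (o(v) = (v - 1*5)*(12 + v) = (v - 5)*(12 + v) = (-5 + v)*(12 + v))
C = 41 (C = 41*(-15 + 16) = 41*1 = 41)
1/(C + o(-23)) = 1/(41 + (-60 + (-23)² + 7*(-23))) = 1/(41 + (-60 + 529 - 161)) = 1/(41 + 308) = 1/349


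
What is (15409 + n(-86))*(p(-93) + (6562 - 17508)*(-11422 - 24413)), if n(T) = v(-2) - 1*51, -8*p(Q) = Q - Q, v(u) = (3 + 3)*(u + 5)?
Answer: 6031234616160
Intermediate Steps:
v(u) = 30 + 6*u (v(u) = 6*(5 + u) = 30 + 6*u)
p(Q) = 0 (p(Q) = -(Q - Q)/8 = -⅛*0 = 0)
n(T) = -33 (n(T) = (30 + 6*(-2)) - 1*51 = (30 - 12) - 51 = 18 - 51 = -33)
(15409 + n(-86))*(p(-93) + (6562 - 17508)*(-11422 - 24413)) = (15409 - 33)*(0 + (6562 - 17508)*(-11422 - 24413)) = 15376*(0 - 10946*(-35835)) = 15376*(0 + 392249910) = 15376*392249910 = 6031234616160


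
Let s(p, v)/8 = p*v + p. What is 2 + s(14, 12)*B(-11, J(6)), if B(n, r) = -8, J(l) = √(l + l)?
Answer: -11646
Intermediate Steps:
J(l) = √2*√l (J(l) = √(2*l) = √2*√l)
s(p, v) = 8*p + 8*p*v (s(p, v) = 8*(p*v + p) = 8*(p + p*v) = 8*p + 8*p*v)
2 + s(14, 12)*B(-11, J(6)) = 2 + (8*14*(1 + 12))*(-8) = 2 + (8*14*13)*(-8) = 2 + 1456*(-8) = 2 - 11648 = -11646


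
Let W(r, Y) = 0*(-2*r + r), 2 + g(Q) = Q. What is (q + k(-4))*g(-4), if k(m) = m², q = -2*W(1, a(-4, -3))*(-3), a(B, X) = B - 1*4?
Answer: -96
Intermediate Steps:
g(Q) = -2 + Q
a(B, X) = -4 + B (a(B, X) = B - 4 = -4 + B)
W(r, Y) = 0 (W(r, Y) = 0*(-r) = 0)
q = 0 (q = -2*0*(-3) = 0*(-3) = 0)
(q + k(-4))*g(-4) = (0 + (-4)²)*(-2 - 4) = (0 + 16)*(-6) = 16*(-6) = -96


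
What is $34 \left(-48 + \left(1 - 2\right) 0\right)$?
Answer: $-1632$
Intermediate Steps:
$34 \left(-48 + \left(1 - 2\right) 0\right) = 34 \left(-48 - 0\right) = 34 \left(-48 + 0\right) = 34 \left(-48\right) = -1632$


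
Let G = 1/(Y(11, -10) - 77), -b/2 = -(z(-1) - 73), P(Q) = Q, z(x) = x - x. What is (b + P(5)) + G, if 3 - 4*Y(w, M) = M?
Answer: -41599/295 ≈ -141.01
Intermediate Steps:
z(x) = 0
Y(w, M) = 3/4 - M/4
b = -146 (b = -(-2)*(0 - 73) = -(-2)*(-73) = -2*73 = -146)
G = -4/295 (G = 1/((3/4 - 1/4*(-10)) - 77) = 1/((3/4 + 5/2) - 77) = 1/(13/4 - 77) = 1/(-295/4) = -4/295 ≈ -0.013559)
(b + P(5)) + G = (-146 + 5) - 4/295 = -141 - 4/295 = -41599/295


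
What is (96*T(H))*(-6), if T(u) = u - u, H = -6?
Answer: 0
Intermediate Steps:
T(u) = 0
(96*T(H))*(-6) = (96*0)*(-6) = 0*(-6) = 0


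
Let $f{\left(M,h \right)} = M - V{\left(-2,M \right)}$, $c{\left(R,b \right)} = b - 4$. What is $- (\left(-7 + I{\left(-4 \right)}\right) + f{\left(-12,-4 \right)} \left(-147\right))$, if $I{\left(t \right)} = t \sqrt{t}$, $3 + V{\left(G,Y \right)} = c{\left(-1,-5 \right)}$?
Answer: $7 + 8 i \approx 7.0 + 8.0 i$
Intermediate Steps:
$c{\left(R,b \right)} = -4 + b$ ($c{\left(R,b \right)} = b - 4 = -4 + b$)
$V{\left(G,Y \right)} = -12$ ($V{\left(G,Y \right)} = -3 - 9 = -12$)
$I{\left(t \right)} = t^{\frac{3}{2}}$
$f{\left(M,h \right)} = 12 + M$ ($f{\left(M,h \right)} = M - -12 = M + 12 = 12 + M$)
$- (\left(-7 + I{\left(-4 \right)}\right) + f{\left(-12,-4 \right)} \left(-147\right)) = - (\left(-7 + \left(-4\right)^{\frac{3}{2}}\right) + \left(12 - 12\right) \left(-147\right)) = - (\left(-7 - 8 i\right) + 0 \left(-147\right)) = - (\left(-7 - 8 i\right) + 0) = - (-7 - 8 i) = 7 + 8 i$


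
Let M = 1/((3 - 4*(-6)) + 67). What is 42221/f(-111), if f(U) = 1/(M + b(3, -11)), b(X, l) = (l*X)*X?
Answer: -392866405/94 ≈ -4.1794e+6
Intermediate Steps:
b(X, l) = l*X² (b(X, l) = (X*l)*X = l*X²)
M = 1/94 (M = 1/((3 + 24) + 67) = 1/(27 + 67) = 1/94 ≈ 0.010638)
f(U) = -94/9305 (f(U) = 1/(1/94 - 11*3²) = 1/(1/94 - 11*9) = 1/(1/94 - 99) = 1/(-9305/94) = -94/9305)
42221/f(-111) = 42221/(-94/9305) = 42221*(-9305/94) = -392866405/94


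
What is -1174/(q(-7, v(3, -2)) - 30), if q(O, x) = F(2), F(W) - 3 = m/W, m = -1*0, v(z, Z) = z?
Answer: 1174/27 ≈ 43.482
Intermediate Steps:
m = 0
F(W) = 3 (F(W) = 3 + 0/W = 3 + 0 = 3)
q(O, x) = 3
-1174/(q(-7, v(3, -2)) - 30) = -1174/(3 - 30) = -1174/(-27) = -1/27*(-1174) = 1174/27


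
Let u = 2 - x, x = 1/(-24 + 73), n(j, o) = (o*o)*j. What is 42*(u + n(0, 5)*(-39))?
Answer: 582/7 ≈ 83.143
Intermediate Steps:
n(j, o) = j*o**2 (n(j, o) = o**2*j = j*o**2)
x = 1/49 ≈ 0.020408
u = 97/49 (u = 2 - 1*1/49 = 2 - 1/49 = 97/49 ≈ 1.9796)
42*(u + n(0, 5)*(-39)) = 42*(97/49 + (0*5**2)*(-39)) = 42*(97/49 + (0*25)*(-39)) = 42*(97/49 + 0*(-39)) = 42*(97/49 + 0) = 42*(97/49) = 582/7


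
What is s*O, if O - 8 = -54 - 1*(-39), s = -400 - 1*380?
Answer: 5460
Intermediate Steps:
s = -780 (s = -400 - 380 = -780)
O = -7 (O = 8 + (-54 - 1*(-39)) = 8 + (-54 + 39) = 8 - 15 = -7)
s*O = -780*(-7) = 5460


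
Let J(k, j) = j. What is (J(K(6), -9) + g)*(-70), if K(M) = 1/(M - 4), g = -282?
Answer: 20370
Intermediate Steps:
K(M) = 1/(-4 + M)
(J(K(6), -9) + g)*(-70) = (-9 - 282)*(-70) = -291*(-70) = 20370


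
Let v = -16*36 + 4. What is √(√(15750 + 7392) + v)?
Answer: √(-572 + √23142) ≈ 20.491*I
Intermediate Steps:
v = -572 (v = -576 + 4 = -572)
√(√(15750 + 7392) + v) = √(√(15750 + 7392) - 572) = √(√23142 - 572) = √(-572 + √23142)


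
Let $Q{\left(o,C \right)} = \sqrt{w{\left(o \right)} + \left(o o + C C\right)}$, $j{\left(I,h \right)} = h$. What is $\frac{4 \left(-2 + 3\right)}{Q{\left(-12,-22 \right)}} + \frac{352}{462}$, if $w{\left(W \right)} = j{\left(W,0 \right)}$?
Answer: $\frac{16}{21} + \frac{2 \sqrt{157}}{157} \approx 0.92152$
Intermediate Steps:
$w{\left(W \right)} = 0$
$Q{\left(o,C \right)} = \sqrt{C^{2} + o^{2}}$ ($Q{\left(o,C \right)} = \sqrt{0 + \left(o o + C C\right)} = \sqrt{0 + \left(o^{2} + C^{2}\right)} = \sqrt{0 + \left(C^{2} + o^{2}\right)} = \sqrt{C^{2} + o^{2}}$)
$\frac{4 \left(-2 + 3\right)}{Q{\left(-12,-22 \right)}} + \frac{352}{462} = \frac{4 \left(-2 + 3\right)}{\sqrt{\left(-22\right)^{2} + \left(-12\right)^{2}}} + \frac{352}{462} = \frac{4 \cdot 1}{\sqrt{484 + 144}} + 352 \cdot \frac{1}{462} = \frac{4}{\sqrt{628}} + \frac{16}{21} = \frac{4}{2 \sqrt{157}} + \frac{16}{21} = 4 \frac{\sqrt{157}}{314} + \frac{16}{21} = \frac{2 \sqrt{157}}{157} + \frac{16}{21} = \frac{16}{21} + \frac{2 \sqrt{157}}{157}$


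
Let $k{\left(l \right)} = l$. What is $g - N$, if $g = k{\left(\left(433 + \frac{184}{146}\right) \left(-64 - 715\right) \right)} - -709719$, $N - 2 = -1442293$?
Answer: $\frac{132401651}{73} \approx 1.8137 \cdot 10^{6}$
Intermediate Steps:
$N = -1442291$ ($N = 2 - 1442293 = -1442291$)
$g = \frac{27114408}{73}$ ($g = \left(433 + \frac{184}{146}\right) \left(-64 - 715\right) - -709719 = \left(433 + 184 \cdot \frac{1}{146}\right) \left(-779\right) + 709719 = \left(433 + \frac{92}{73}\right) \left(-779\right) + 709719 = \frac{31701}{73} \left(-779\right) + 709719 = - \frac{24695079}{73} + 709719 = \frac{27114408}{73} \approx 3.7143 \cdot 10^{5}$)
$g - N = \frac{27114408}{73} - -1442291 = \frac{27114408}{73} + 1442291 = \frac{132401651}{73}$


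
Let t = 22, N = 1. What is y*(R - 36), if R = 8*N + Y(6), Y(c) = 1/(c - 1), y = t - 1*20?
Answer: -278/5 ≈ -55.600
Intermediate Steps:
y = 2 (y = 22 - 1*20 = 22 - 20 = 2)
Y(c) = 1/(-1 + c)
R = 41/5 (R = 8*1 + 1/(-1 + 6) = 8 + 1/5 = 8 + ⅕ = 41/5 ≈ 8.2000)
y*(R - 36) = 2*(41/5 - 36) = 2*(-139/5) = -278/5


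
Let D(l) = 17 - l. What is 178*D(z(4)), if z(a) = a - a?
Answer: 3026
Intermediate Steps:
z(a) = 0
178*D(z(4)) = 178*(17 - 1*0) = 178*(17 + 0) = 178*17 = 3026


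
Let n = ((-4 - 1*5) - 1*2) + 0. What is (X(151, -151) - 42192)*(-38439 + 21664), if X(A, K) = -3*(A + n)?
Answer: 714816300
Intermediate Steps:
n = -11 (n = ((-4 - 5) - 2) + 0 = (-9 - 2) + 0 = -11 + 0 = -11)
X(A, K) = 33 - 3*A (X(A, K) = -3*(A - 11) = -3*(-11 + A) = 33 - 3*A)
(X(151, -151) - 42192)*(-38439 + 21664) = ((33 - 3*151) - 42192)*(-38439 + 21664) = ((33 - 453) - 42192)*(-16775) = (-420 - 42192)*(-16775) = -42612*(-16775) = 714816300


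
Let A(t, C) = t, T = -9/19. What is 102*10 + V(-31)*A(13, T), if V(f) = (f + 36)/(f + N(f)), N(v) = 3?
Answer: 28495/28 ≈ 1017.7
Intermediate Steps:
T = -9/19 (T = -9*1/19 = -9/19 ≈ -0.47368)
V(f) = (36 + f)/(3 + f) (V(f) = (f + 36)/(f + 3) = (36 + f)/(3 + f))
102*10 + V(-31)*A(13, T) = 102*10 + ((36 - 31)/(3 - 31))*13 = 1020 + (5/(-28))*13 = 1020 - 1/28*5*13 = 1020 - 5/28*13 = 1020 - 65/28 = 28495/28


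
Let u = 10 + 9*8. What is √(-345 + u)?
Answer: I*√263 ≈ 16.217*I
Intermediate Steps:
u = 82 (u = 10 + 72 = 82)
√(-345 + u) = √(-345 + 82) = √(-263) = I*√263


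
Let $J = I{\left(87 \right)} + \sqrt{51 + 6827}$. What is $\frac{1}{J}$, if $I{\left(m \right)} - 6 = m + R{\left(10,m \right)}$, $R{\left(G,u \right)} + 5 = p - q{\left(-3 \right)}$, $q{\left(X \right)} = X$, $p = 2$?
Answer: $\frac{93}{1771} - \frac{\sqrt{6878}}{1771} \approx 0.005684$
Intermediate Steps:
$R{\left(G,u \right)} = 0$ ($R{\left(G,u \right)} = -5 + \left(2 - -3\right) = -5 + \left(2 + 3\right) = -5 + 5 = 0$)
$I{\left(m \right)} = 6 + m$ ($I{\left(m \right)} = 6 + \left(m + 0\right) = 6 + m$)
$J = 93 + \sqrt{6878}$ ($J = \left(6 + 87\right) + \sqrt{51 + 6827} = 93 + \sqrt{6878} \approx 175.93$)
$\frac{1}{J} = \frac{1}{93 + \sqrt{6878}}$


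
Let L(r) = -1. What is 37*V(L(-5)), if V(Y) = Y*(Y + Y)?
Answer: 74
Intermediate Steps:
V(Y) = 2*Y² (V(Y) = Y*(2*Y) = 2*Y²)
37*V(L(-5)) = 37*(2*(-1)²) = 37*(2*1) = 37*2 = 74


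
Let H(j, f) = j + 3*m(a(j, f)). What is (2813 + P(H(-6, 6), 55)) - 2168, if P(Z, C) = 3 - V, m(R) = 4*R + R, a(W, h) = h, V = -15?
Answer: 663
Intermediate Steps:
m(R) = 5*R
H(j, f) = j + 15*f (H(j, f) = j + 3*(5*f) = j + 15*f)
P(Z, C) = 18 (P(Z, C) = 3 - 1*(-15) = 3 + 15 = 18)
(2813 + P(H(-6, 6), 55)) - 2168 = (2813 + 18) - 2168 = 2831 - 2168 = 663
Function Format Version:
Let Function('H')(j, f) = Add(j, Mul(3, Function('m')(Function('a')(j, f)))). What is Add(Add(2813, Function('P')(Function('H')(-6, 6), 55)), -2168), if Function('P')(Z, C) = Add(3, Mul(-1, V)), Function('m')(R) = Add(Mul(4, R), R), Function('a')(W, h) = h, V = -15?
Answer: 663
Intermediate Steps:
Function('m')(R) = Mul(5, R)
Function('H')(j, f) = Add(j, Mul(15, f)) (Function('H')(j, f) = Add(j, Mul(3, Mul(5, f))) = Add(j, Mul(15, f)))
Function('P')(Z, C) = 18 (Function('P')(Z, C) = Add(3, Mul(-1, -15)) = Add(3, 15) = 18)
Add(Add(2813, Function('P')(Function('H')(-6, 6), 55)), -2168) = Add(Add(2813, 18), -2168) = Add(2831, -2168) = 663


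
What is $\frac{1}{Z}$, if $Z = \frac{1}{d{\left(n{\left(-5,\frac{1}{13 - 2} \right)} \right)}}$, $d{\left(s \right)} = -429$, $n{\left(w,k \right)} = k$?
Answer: $-429$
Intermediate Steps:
$Z = - \frac{1}{429}$ ($Z = \frac{1}{-429} = - \frac{1}{429} \approx -0.002331$)
$\frac{1}{Z} = \frac{1}{- \frac{1}{429}} = -429$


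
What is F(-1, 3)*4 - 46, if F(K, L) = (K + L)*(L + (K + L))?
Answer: -6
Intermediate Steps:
F(K, L) = (K + L)*(K + 2*L)
F(-1, 3)*4 - 46 = ((-1)² + 2*3² + 3*(-1)*3)*4 - 46 = (1 + 2*9 - 9)*4 - 46 = (1 + 18 - 9)*4 - 46 = 10*4 - 46 = 40 - 46 = -6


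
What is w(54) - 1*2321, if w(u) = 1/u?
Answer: -125333/54 ≈ -2321.0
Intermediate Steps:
w(54) - 1*2321 = 1/54 - 1*2321 = 1/54 - 2321 = -125333/54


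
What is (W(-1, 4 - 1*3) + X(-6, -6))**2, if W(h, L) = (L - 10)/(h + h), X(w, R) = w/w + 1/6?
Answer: 289/9 ≈ 32.111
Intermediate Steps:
X(w, R) = 7/6 (X(w, R) = 1 + 1*(1/6) = 1 + 1/6 = 7/6)
W(h, L) = (-10 + L)/(2*h) (W(h, L) = (-10 + L)/((2*h)) = (-10 + L)*(1/(2*h)) = (-10 + L)/(2*h))
(W(-1, 4 - 1*3) + X(-6, -6))**2 = ((1/2)*(-10 + (4 - 1*3))/(-1) + 7/6)**2 = ((1/2)*(-1)*(-10 + (4 - 3)) + 7/6)**2 = ((1/2)*(-1)*(-10 + 1) + 7/6)**2 = ((1/2)*(-1)*(-9) + 7/6)**2 = (9/2 + 7/6)**2 = (17/3)**2 = 289/9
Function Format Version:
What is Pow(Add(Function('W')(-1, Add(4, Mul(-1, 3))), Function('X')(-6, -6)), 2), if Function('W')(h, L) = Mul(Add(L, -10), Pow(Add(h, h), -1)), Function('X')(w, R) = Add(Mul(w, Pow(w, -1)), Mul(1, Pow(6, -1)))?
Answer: Rational(289, 9) ≈ 32.111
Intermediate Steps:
Function('X')(w, R) = Rational(7, 6) (Function('X')(w, R) = Add(1, Mul(1, Rational(1, 6))) = Add(1, Rational(1, 6)) = Rational(7, 6))
Function('W')(h, L) = Mul(Rational(1, 2), Pow(h, -1), Add(-10, L)) (Function('W')(h, L) = Mul(Add(-10, L), Pow(Mul(2, h), -1)) = Mul(Add(-10, L), Mul(Rational(1, 2), Pow(h, -1))) = Mul(Rational(1, 2), Pow(h, -1), Add(-10, L)))
Pow(Add(Function('W')(-1, Add(4, Mul(-1, 3))), Function('X')(-6, -6)), 2) = Pow(Add(Mul(Rational(1, 2), Pow(-1, -1), Add(-10, Add(4, Mul(-1, 3)))), Rational(7, 6)), 2) = Pow(Add(Mul(Rational(1, 2), -1, Add(-10, Add(4, -3))), Rational(7, 6)), 2) = Pow(Add(Mul(Rational(1, 2), -1, Add(-10, 1)), Rational(7, 6)), 2) = Pow(Add(Mul(Rational(1, 2), -1, -9), Rational(7, 6)), 2) = Pow(Add(Rational(9, 2), Rational(7, 6)), 2) = Pow(Rational(17, 3), 2) = Rational(289, 9)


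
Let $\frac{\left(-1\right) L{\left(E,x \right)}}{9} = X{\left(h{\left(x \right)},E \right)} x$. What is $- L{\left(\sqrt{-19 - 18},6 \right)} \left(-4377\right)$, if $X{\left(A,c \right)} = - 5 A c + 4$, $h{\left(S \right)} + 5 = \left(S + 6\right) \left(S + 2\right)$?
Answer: $-945432 + 107542890 i \sqrt{37} \approx -9.4543 \cdot 10^{5} + 6.5416 \cdot 10^{8} i$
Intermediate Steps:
$h{\left(S \right)} = -5 + \left(2 + S\right) \left(6 + S\right)$ ($h{\left(S \right)} = -5 + \left(S + 6\right) \left(S + 2\right) = -5 + \left(6 + S\right) \left(2 + S\right) = -5 + \left(2 + S\right) \left(6 + S\right)$)
$X{\left(A,c \right)} = 4 - 5 A c$ ($X{\left(A,c \right)} = - 5 A c + 4 = 4 - 5 A c$)
$L{\left(E,x \right)} = - 9 x \left(4 - 5 E \left(7 + x^{2} + 8 x\right)\right)$ ($L{\left(E,x \right)} = - 9 \left(4 - 5 \left(7 + x^{2} + 8 x\right) E\right) x = - 9 \left(4 - 5 E \left(7 + x^{2} + 8 x\right)\right) x = - 9 x \left(4 - 5 E \left(7 + x^{2} + 8 x\right)\right)$)
$- L{\left(\sqrt{-19 - 18},6 \right)} \left(-4377\right) = - 9 \cdot 6 \left(-4 + 5 \sqrt{-19 - 18} \left(7 + 6^{2} + 8 \cdot 6\right)\right) \left(-4377\right) = - 9 \cdot 6 \left(-4 + 5 \sqrt{-37} \left(7 + 36 + 48\right)\right) \left(-4377\right) = - 9 \cdot 6 \left(-4 + 5 i \sqrt{37} \cdot 91\right) \left(-4377\right) = - 9 \cdot 6 \left(-4 + 455 i \sqrt{37}\right) \left(-4377\right) = - \left(-216 + 24570 i \sqrt{37}\right) \left(-4377\right) = - (945432 - 107542890 i \sqrt{37}) = -945432 + 107542890 i \sqrt{37}$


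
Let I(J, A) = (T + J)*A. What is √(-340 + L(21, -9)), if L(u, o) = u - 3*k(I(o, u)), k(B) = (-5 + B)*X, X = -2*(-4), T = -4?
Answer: √6353 ≈ 79.706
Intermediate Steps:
X = 8
I(J, A) = A*(-4 + J) (I(J, A) = (-4 + J)*A = A*(-4 + J))
k(B) = -40 + 8*B (k(B) = (-5 + B)*8 = -40 + 8*B)
L(u, o) = 120 + u - 24*u*(-4 + o) (L(u, o) = u - 3*(-40 + 8*(u*(-4 + o))) = u - 3*(-40 + 8*u*(-4 + o)) = u + (120 - 24*u*(-4 + o)) = 120 + u - 24*u*(-4 + o))
√(-340 + L(21, -9)) = √(-340 + (120 + 21 - 24*21*(-4 - 9))) = √(-340 + (120 + 21 - 24*21*(-13))) = √(-340 + (120 + 21 + 6552)) = √(-340 + 6693) = √6353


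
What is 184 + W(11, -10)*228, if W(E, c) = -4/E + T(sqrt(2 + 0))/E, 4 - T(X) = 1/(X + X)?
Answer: 184 - 57*sqrt(2)/11 ≈ 176.67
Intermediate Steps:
T(X) = 4 - 1/(2*X) (T(X) = 4 - 1/(X + X) = 4 - 1/(2*X))
W(E, c) = -4/E + (4 - sqrt(2)/4)/E (W(E, c) = -4/E + (4 - 1/(2*sqrt(2 + 0)))/E = -4/E + (4 - sqrt(2)/2/2)/E = -4/E + (4 - sqrt(2)/4)/E)
184 + W(11, -10)*228 = 184 - 1/4*sqrt(2)/11*228 = 184 - 1/4*sqrt(2)*1/11*228 = 184 - sqrt(2)/44*228 = 184 - 57*sqrt(2)/11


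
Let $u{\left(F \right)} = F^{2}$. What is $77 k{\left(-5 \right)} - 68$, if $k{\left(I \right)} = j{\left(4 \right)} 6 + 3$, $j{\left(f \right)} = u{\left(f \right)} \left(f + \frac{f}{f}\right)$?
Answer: $37123$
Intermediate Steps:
$j{\left(f \right)} = f^{2} \left(1 + f\right)$ ($j{\left(f \right)} = f^{2} \left(f + \frac{f}{f}\right) = f^{2} \left(f + 1\right) = f^{2} \left(1 + f\right)$)
$k{\left(I \right)} = 483$ ($k{\left(I \right)} = 4^{2} \left(1 + 4\right) 6 + 3 = 16 \cdot 5 \cdot 6 + 3 = 80 \cdot 6 + 3 = 480 + 3 = 483$)
$77 k{\left(-5 \right)} - 68 = 77 \cdot 483 - 68 = 37191 - 68 = 37123$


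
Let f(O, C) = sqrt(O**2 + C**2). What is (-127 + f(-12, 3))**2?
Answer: 16282 - 762*sqrt(17) ≈ 13140.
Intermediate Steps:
f(O, C) = sqrt(C**2 + O**2)
(-127 + f(-12, 3))**2 = (-127 + sqrt(3**2 + (-12)**2))**2 = (-127 + sqrt(9 + 144))**2 = (-127 + sqrt(153))**2 = (-127 + 3*sqrt(17))**2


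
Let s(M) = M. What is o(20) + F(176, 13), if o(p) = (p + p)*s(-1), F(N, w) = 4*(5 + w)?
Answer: 32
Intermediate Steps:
F(N, w) = 20 + 4*w
o(p) = -2*p (o(p) = (p + p)*(-1) = (2*p)*(-1) = -2*p)
o(20) + F(176, 13) = -2*20 + (20 + 4*13) = -40 + (20 + 52) = -40 + 72 = 32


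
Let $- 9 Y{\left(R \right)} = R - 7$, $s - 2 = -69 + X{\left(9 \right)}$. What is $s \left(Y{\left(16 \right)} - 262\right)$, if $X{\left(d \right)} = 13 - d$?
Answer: $16569$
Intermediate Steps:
$s = -63$ ($s = 2 + \left(-69 + \left(13 - 9\right)\right) = 2 + \left(-69 + 4\right) = 2 - 65 = -63$)
$Y{\left(R \right)} = \frac{7}{9} - \frac{R}{9}$ ($Y{\left(R \right)} = - \frac{R - 7}{9} = - \frac{-7 + R}{9} = \frac{7}{9} - \frac{R}{9}$)
$s \left(Y{\left(16 \right)} - 262\right) = - 63 \left(\left(\frac{7}{9} - \frac{16}{9}\right) - 262\right) = - 63 \left(-1 - 262\right) = \left(-63\right) \left(-263\right) = 16569$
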